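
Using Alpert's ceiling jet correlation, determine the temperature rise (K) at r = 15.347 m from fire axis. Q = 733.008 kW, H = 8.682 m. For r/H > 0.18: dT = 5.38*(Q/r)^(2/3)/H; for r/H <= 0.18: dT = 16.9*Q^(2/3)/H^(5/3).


r/H = 15.347 / 8.682 = 1.7677
r/H > 0.18, so dT = 5.38*(Q/r)^(2/3)/H
Q/r = 47.762
(Q/r)^(2/3) = 13.164
dT = 5.38 * 13.164 / 8.682 = 8.1574 K

8.1574 K


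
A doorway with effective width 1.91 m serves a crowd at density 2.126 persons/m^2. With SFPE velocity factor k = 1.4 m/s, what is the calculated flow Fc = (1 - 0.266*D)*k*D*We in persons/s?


1 - 0.266*D = 1 - 0.266*2.126 = 0.43448
Fs = 0.43448 * 1.4 * 2.126 = 1.2932 persons/(s*m)
Fc = 1.2932 * 1.91 = 2.4700 persons/s

2.4700 persons/s


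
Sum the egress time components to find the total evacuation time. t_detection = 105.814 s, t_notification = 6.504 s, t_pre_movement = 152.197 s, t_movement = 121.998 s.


Total = 105.814 + 6.504 + 152.197 + 121.998 = 386.513 s

386.513 s


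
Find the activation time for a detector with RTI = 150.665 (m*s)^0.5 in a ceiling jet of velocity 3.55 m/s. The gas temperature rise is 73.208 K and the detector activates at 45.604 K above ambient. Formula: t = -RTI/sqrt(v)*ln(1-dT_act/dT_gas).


dT_act/dT_gas = 0.62294
ln(1 - 0.62294) = -0.97534
t = -150.665 / sqrt(3.55) * -0.97534 = 77.993 s

77.993 s


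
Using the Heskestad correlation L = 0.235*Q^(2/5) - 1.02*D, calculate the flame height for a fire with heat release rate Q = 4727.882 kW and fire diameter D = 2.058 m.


Q^(2/5) = 29.503
0.235 * Q^(2/5) = 6.9332
1.02 * D = 2.0992
L = 4.8341 m

4.8341 m


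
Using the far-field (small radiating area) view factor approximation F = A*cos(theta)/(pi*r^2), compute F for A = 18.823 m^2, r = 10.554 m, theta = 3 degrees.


cos(3 deg) = 0.99863
pi*r^2 = 349.93
F = 18.823 * 0.99863 / 349.93 = 0.053717

0.053717


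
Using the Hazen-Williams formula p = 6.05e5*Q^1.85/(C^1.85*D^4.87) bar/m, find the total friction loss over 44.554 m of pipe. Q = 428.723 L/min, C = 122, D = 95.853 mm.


Q^1.85 = 74050
C^1.85 = 7240.5
D^4.87 = 4.4712e+09
p/m = 0.0013839 bar/m
p_total = 0.0013839 * 44.554 = 0.061657 bar

0.061657 bar


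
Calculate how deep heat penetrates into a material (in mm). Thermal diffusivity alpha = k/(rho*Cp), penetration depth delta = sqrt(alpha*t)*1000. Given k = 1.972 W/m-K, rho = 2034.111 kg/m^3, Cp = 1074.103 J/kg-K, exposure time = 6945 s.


alpha = 1.972 / (2034.111 * 1074.103) = 9.0258e-07 m^2/s
alpha * t = 0.0062684
delta = sqrt(0.0062684) * 1000 = 79.173 mm

79.173 mm


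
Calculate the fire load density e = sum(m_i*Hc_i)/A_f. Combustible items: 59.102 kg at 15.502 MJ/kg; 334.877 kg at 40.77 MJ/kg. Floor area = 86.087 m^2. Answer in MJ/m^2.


Total energy = 59.102*15.502 + 334.877*40.77
= 916.1992 + 13652.94
= 14569.13 MJ
e = 14569.13 / 86.087 = 169.24 MJ/m^2

169.24 MJ/m^2


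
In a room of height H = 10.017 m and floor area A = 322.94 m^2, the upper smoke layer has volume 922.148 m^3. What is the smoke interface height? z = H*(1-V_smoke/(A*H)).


V/(A*H) = 0.28506
1 - 0.28506 = 0.71494
z = 10.017 * 0.71494 = 7.1615 m

7.1615 m


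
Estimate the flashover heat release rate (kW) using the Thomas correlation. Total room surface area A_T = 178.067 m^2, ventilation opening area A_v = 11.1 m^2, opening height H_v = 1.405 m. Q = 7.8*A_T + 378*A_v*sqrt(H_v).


7.8*A_T = 1388.9
sqrt(H_v) = 1.1853
378*A_v*sqrt(H_v) = 4973.4
Q = 1388.9 + 4973.4 = 6362.3 kW

6362.3 kW


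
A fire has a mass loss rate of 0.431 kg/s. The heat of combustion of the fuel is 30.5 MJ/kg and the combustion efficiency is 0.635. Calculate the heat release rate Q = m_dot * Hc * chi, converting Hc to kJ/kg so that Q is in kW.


Hc = 30.5 MJ/kg = 30.5 * 1000 kJ/kg = 30500 kJ/kg
Q = 0.431 kg/s * 30500 kJ/kg * 0.635 = 8347.4 kW

8347.4 kW


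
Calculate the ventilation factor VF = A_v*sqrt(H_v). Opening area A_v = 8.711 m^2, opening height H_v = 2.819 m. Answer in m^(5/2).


sqrt(H_v) = 1.6790
VF = 8.711 * 1.6790 = 14.626 m^(5/2)

14.626 m^(5/2)


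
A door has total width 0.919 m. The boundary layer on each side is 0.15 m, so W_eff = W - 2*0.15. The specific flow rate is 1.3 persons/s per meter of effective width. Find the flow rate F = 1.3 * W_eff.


W_eff = 0.919 - 0.30 = 0.619 m
F = 1.3 * 0.619 = 0.80470 persons/s

0.80470 persons/s


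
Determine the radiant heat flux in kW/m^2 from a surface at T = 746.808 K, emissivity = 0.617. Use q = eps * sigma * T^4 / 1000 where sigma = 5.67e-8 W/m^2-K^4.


T^4 = 3.1105e+11
q = 0.617 * 5.67e-8 * 3.1105e+11 / 1000 = 10.882 kW/m^2

10.882 kW/m^2


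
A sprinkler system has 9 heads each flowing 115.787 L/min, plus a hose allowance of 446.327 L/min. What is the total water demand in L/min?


Sprinkler demand = 9 * 115.787 = 1042.083 L/min
Total = 1042.083 + 446.327 = 1488.41 L/min

1488.41 L/min


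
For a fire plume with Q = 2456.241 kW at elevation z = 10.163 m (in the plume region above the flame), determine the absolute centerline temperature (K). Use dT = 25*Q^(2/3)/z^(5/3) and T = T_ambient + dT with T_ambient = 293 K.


Q^(2/3) = 182.05
z^(5/3) = 47.684
dT = 25 * 182.05 / 47.684 = 95.444 K
T = 293 + 95.444 = 388.44 K

388.44 K


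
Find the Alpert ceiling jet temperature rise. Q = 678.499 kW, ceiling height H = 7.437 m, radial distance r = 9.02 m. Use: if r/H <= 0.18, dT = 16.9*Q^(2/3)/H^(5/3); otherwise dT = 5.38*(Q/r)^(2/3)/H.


r/H = 9.02 / 7.437 = 1.2129
r/H > 0.18, so dT = 5.38*(Q/r)^(2/3)/H
Q/r = 75.222
(Q/r)^(2/3) = 17.819
dT = 5.38 * 17.819 / 7.437 = 12.891 K

12.891 K


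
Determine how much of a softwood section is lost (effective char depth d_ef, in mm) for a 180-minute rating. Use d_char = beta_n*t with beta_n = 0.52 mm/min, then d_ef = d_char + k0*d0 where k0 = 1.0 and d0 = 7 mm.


d_char = 0.52 * 180 = 93.6 mm
d_ef = 93.6 + 1.0*7 = 100.6 mm

100.6 mm


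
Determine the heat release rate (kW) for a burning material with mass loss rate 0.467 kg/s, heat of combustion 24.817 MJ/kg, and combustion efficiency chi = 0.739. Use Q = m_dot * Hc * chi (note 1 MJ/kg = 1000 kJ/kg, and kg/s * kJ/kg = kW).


Hc = 24.817 MJ/kg = 24.817 * 1000 kJ/kg = 24817 kJ/kg
Q = 0.467 kg/s * 24817 kJ/kg * 0.739 = 8564.7 kW

8564.7 kW


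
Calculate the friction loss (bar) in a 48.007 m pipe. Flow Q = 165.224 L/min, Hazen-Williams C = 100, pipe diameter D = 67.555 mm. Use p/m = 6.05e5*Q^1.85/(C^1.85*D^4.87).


Q^1.85 = 12689
C^1.85 = 5011.9
D^4.87 = 8.1364e+08
p/m = 0.0018826 bar/m
p_total = 0.0018826 * 48.007 = 0.090378 bar

0.090378 bar


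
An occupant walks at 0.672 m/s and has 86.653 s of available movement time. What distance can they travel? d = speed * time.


d = 0.672 * 86.653 = 58.231 m

58.231 m


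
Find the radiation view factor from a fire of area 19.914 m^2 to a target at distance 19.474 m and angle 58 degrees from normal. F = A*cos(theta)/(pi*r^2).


cos(58 deg) = 0.52992
pi*r^2 = 1191.4
F = 19.914 * 0.52992 / 1191.4 = 0.0088574

0.0088574


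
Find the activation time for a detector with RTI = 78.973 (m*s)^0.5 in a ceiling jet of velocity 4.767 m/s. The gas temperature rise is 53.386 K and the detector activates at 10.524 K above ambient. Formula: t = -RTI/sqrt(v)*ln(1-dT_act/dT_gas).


dT_act/dT_gas = 0.19713
ln(1 - 0.19713) = -0.21956
t = -78.973 / sqrt(4.767) * -0.21956 = 7.9417 s

7.9417 s


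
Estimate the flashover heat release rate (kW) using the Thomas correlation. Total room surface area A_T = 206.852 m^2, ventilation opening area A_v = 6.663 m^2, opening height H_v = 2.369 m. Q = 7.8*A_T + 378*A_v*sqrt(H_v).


7.8*A_T = 1613.4
sqrt(H_v) = 1.5392
378*A_v*sqrt(H_v) = 3876.5
Q = 1613.4 + 3876.5 = 5490.0 kW

5490.0 kW


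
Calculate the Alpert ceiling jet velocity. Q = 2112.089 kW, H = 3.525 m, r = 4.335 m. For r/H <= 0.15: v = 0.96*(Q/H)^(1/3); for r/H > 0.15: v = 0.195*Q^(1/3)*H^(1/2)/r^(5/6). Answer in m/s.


r/H = 4.335 / 3.525 = 1.2298
r/H > 0.15, so v = 0.195*Q^(1/3)*H^(1/2)/r^(5/6)
Q^(1/3) = 12.830
H^(1/2) = 1.8775
r^(5/6) = 3.3949
v = 0.195 * 12.830 * 1.8775 / 3.3949 = 1.3837 m/s

1.3837 m/s


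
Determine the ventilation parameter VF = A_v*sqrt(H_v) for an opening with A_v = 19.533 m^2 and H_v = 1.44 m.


sqrt(H_v) = 1.2
VF = 19.533 * 1.2 = 23.440 m^(5/2)

23.440 m^(5/2)


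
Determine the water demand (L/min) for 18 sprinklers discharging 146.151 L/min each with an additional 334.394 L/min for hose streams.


Sprinkler demand = 18 * 146.151 = 2630.718 L/min
Total = 2630.718 + 334.394 = 2965.112 L/min

2965.112 L/min


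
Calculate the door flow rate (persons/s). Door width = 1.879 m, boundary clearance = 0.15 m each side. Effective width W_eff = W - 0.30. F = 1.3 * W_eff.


W_eff = 1.879 - 0.30 = 1.579 m
F = 1.3 * 1.579 = 2.0527 persons/s

2.0527 persons/s


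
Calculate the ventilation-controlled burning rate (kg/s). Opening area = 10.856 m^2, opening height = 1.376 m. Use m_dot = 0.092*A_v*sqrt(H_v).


sqrt(H_v) = 1.1730
m_dot = 0.092 * 10.856 * 1.1730 = 1.1716 kg/s

1.1716 kg/s


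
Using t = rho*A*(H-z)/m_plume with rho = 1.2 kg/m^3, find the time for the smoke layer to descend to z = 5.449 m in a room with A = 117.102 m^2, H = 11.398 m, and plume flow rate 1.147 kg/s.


H - z = 5.949 m
t = 1.2 * 117.102 * 5.949 / 1.147 = 728.83 s

728.83 s


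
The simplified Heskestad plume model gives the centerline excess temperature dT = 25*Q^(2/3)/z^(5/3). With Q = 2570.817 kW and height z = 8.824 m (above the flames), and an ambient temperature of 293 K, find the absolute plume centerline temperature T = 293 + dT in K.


Q^(2/3) = 187.66
z^(5/3) = 37.680
dT = 25 * 187.66 / 37.680 = 124.51 K
T = 293 + 124.51 = 417.51 K

417.51 K


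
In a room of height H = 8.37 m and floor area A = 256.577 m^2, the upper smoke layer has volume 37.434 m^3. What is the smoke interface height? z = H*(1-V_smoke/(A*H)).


V/(A*H) = 0.017431
1 - 0.017431 = 0.98257
z = 8.37 * 0.98257 = 8.2241 m

8.2241 m


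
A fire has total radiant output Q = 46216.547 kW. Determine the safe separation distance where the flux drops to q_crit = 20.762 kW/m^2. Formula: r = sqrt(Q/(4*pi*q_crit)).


4*pi*q_crit = 260.90
Q/(4*pi*q_crit) = 177.14
r = sqrt(177.14) = 13.309 m

13.309 m


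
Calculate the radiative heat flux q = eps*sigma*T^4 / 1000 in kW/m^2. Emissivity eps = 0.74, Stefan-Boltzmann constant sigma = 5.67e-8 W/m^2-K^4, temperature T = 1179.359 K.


T^4 = 1.9346e+12
q = 0.74 * 5.67e-8 * 1.9346e+12 / 1000 = 81.171 kW/m^2

81.171 kW/m^2


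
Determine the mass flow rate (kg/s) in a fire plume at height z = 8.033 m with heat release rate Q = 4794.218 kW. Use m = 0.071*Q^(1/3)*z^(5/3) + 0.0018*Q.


Q^(1/3) = 16.862
z^(5/3) = 32.220
First term = 0.071 * 16.862 * 32.220 = 38.574
Second term = 0.0018 * 4794.218 = 8.6296
m = 47.204 kg/s

47.204 kg/s


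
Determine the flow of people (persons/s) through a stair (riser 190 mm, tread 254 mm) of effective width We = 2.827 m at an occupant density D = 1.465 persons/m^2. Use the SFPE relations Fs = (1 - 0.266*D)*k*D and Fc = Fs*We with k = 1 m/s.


1 - 0.266*D = 1 - 0.266*1.465 = 0.61031
Fs = 0.61031 * 1 * 1.465 = 0.89410 persons/(s*m)
Fc = 0.89410 * 2.827 = 2.5276 persons/s

2.5276 persons/s


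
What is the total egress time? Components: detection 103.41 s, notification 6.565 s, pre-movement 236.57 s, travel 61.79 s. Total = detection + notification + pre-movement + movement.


Total = 103.41 + 6.565 + 236.57 + 61.79 = 408.335 s

408.335 s


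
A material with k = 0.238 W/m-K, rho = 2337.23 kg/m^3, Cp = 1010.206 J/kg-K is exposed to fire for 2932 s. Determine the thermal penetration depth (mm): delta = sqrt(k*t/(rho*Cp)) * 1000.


alpha = 0.238 / (2337.23 * 1010.206) = 1.0080e-07 m^2/s
alpha * t = 0.00029555
delta = sqrt(0.00029555) * 1000 = 17.192 mm

17.192 mm


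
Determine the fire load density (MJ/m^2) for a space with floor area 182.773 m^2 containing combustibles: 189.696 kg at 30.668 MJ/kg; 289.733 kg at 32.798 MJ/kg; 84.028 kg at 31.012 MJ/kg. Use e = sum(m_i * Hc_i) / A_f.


Total energy = 189.696*30.668 + 289.733*32.798 + 84.028*31.012
= 5817.597 + 9502.663 + 2605.876
= 17926.14 MJ
e = 17926.14 / 182.773 = 98.079 MJ/m^2

98.079 MJ/m^2


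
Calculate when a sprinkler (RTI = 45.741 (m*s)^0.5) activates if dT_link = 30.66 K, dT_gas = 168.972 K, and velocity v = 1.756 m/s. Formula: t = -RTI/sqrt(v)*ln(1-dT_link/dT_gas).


dT_link/dT_gas = 0.18145
ln(1 - 0.18145) = -0.20022
t = -45.741 / sqrt(1.756) * -0.20022 = 6.9112 s

6.9112 s


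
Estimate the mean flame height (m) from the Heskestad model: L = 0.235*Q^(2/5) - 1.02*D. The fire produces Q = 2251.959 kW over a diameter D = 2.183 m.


Q^(2/5) = 21.929
0.235 * Q^(2/5) = 5.1534
1.02 * D = 2.2267
L = 2.9267 m

2.9267 m


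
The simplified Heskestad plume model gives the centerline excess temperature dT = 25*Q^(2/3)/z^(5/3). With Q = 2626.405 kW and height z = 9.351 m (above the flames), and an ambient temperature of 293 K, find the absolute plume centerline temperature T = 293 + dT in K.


Q^(2/3) = 190.36
z^(5/3) = 41.505
dT = 25 * 190.36 / 41.505 = 114.66 K
T = 293 + 114.66 = 407.66 K

407.66 K


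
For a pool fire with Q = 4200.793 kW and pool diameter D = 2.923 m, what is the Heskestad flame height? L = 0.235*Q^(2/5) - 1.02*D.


Q^(2/5) = 28.141
0.235 * Q^(2/5) = 6.6130
1.02 * D = 2.9815
L = 3.6316 m

3.6316 m


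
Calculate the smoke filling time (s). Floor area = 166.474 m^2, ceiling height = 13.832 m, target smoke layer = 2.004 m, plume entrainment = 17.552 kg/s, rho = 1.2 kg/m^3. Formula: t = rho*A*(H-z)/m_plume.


H - z = 11.828 m
t = 1.2 * 166.474 * 11.828 / 17.552 = 134.62 s

134.62 s


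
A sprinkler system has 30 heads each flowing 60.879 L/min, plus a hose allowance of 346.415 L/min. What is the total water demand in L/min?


Sprinkler demand = 30 * 60.879 = 1826.37 L/min
Total = 1826.37 + 346.415 = 2172.785 L/min

2172.785 L/min


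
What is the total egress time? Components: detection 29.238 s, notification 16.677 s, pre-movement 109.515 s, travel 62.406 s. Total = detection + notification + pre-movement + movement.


Total = 29.238 + 16.677 + 109.515 + 62.406 = 217.836 s

217.836 s


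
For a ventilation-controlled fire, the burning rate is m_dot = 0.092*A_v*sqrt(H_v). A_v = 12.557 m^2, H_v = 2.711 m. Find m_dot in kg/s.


sqrt(H_v) = 1.6465
m_dot = 0.092 * 12.557 * 1.6465 = 1.9021 kg/s

1.9021 kg/s


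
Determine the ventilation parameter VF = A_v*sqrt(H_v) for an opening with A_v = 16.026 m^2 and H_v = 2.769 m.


sqrt(H_v) = 1.6640
VF = 16.026 * 1.6640 = 26.668 m^(5/2)

26.668 m^(5/2)


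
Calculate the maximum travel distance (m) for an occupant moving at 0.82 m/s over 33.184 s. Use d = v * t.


d = 0.82 * 33.184 = 27.211 m

27.211 m


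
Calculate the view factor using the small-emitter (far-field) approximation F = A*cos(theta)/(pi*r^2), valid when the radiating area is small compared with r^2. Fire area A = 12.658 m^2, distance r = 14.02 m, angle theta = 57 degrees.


cos(57 deg) = 0.54464
pi*r^2 = 617.51
F = 12.658 * 0.54464 / 617.51 = 0.011164

0.011164


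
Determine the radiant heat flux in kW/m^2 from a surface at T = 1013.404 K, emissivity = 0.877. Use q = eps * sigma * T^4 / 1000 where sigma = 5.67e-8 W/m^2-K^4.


T^4 = 1.0547e+12
q = 0.877 * 5.67e-8 * 1.0547e+12 / 1000 = 52.446 kW/m^2

52.446 kW/m^2


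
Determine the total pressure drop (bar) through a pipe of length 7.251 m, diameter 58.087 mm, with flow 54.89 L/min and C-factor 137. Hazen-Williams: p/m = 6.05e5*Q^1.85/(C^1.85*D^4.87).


Q^1.85 = 1652.2
C^1.85 = 8972.9
D^4.87 = 3.9000e+08
p/m = 0.00028564 bar/m
p_total = 0.00028564 * 7.251 = 0.0020712 bar

0.0020712 bar


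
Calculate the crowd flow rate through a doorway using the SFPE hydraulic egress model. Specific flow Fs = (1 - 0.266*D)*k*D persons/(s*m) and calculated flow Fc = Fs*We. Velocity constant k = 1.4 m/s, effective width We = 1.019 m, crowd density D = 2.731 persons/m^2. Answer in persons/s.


1 - 0.266*D = 1 - 0.266*2.731 = 0.27355
Fs = 0.27355 * 1.4 * 2.731 = 1.0459 persons/(s*m)
Fc = 1.0459 * 1.019 = 1.0658 persons/s

1.0658 persons/s


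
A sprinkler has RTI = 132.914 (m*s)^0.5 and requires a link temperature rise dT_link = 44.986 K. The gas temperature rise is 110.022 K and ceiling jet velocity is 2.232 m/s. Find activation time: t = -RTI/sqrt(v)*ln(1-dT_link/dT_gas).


dT_link/dT_gas = 0.40888
ln(1 - 0.40888) = -0.52574
t = -132.914 / sqrt(2.232) * -0.52574 = 46.773 s

46.773 s


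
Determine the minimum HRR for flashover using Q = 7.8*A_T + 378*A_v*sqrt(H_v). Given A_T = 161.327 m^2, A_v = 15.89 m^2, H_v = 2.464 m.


7.8*A_T = 1258.4
sqrt(H_v) = 1.5697
378*A_v*sqrt(H_v) = 9428.4
Q = 1258.4 + 9428.4 = 10687 kW

10687 kW


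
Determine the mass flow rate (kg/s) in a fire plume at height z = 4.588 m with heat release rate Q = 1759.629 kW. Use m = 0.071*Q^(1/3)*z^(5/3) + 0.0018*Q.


Q^(1/3) = 12.073
z^(5/3) = 12.668
First term = 0.071 * 12.073 * 12.668 = 10.859
Second term = 0.0018 * 1759.629 = 3.1673
m = 14.026 kg/s

14.026 kg/s


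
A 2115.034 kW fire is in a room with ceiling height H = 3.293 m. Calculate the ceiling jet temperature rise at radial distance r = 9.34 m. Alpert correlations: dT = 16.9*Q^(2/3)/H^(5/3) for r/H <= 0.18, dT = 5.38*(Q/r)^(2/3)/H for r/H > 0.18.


r/H = 9.34 / 3.293 = 2.8363
r/H > 0.18, so dT = 5.38*(Q/r)^(2/3)/H
Q/r = 226.45
(Q/r)^(2/3) = 37.152
dT = 5.38 * 37.152 / 3.293 = 60.698 K

60.698 K


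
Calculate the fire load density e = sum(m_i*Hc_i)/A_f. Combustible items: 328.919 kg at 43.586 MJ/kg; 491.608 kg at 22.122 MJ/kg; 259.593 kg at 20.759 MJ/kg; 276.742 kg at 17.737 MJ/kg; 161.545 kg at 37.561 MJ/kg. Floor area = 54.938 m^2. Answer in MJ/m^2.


Total energy = 328.919*43.586 + 491.608*22.122 + 259.593*20.759 + 276.742*17.737 + 161.545*37.561
= 14336.26 + 10875.35 + 5388.891 + 4908.573 + 6067.792
= 41576.87 MJ
e = 41576.87 / 54.938 = 756.80 MJ/m^2

756.80 MJ/m^2


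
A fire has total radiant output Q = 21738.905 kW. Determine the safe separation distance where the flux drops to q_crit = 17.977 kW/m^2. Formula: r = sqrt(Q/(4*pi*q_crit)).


4*pi*q_crit = 225.91
Q/(4*pi*q_crit) = 96.230
r = sqrt(96.230) = 9.8097 m

9.8097 m


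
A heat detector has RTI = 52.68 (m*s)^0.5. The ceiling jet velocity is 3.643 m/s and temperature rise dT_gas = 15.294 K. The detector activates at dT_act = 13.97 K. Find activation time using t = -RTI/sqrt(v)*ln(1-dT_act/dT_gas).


dT_act/dT_gas = 0.91343
ln(1 - 0.91343) = -2.4468
t = -52.68 / sqrt(3.643) * -2.4468 = 67.533 s

67.533 s


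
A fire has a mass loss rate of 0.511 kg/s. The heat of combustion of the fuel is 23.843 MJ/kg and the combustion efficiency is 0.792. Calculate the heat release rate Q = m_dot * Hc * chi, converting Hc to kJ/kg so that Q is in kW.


Hc = 23.843 MJ/kg = 23.843 * 1000 kJ/kg = 23843 kJ/kg
Q = 0.511 kg/s * 23843 kJ/kg * 0.792 = 9649.5 kW

9649.5 kW


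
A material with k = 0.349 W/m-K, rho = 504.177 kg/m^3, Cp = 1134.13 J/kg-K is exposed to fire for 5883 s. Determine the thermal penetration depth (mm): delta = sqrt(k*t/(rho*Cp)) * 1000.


alpha = 0.349 / (504.177 * 1134.13) = 6.1035e-07 m^2/s
alpha * t = 0.0035907
delta = sqrt(0.0035907) * 1000 = 59.922 mm

59.922 mm


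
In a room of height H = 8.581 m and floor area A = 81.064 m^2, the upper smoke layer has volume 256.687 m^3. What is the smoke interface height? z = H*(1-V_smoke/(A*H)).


V/(A*H) = 0.36901
1 - 0.36901 = 0.63099
z = 8.581 * 0.63099 = 5.4145 m

5.4145 m


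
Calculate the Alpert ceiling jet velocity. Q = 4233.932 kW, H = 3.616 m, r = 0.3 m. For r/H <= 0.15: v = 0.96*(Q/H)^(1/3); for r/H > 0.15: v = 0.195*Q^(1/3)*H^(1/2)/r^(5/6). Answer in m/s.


r/H = 0.3 / 3.616 = 0.082965
r/H <= 0.15, so v = 0.96*(Q/H)^(1/3)
Q/H = 1170.9
(Q/H)^(1/3) = 10.540
v = 0.96 * 10.540 = 10.118 m/s

10.118 m/s


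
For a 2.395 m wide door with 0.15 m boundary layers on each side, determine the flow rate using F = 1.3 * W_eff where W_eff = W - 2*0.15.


W_eff = 2.395 - 0.30 = 2.095 m
F = 1.3 * 2.095 = 2.7235 persons/s

2.7235 persons/s


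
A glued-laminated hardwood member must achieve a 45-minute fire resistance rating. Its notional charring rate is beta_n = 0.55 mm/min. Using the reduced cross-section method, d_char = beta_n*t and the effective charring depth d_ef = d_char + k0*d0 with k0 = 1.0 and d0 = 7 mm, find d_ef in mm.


d_char = 0.55 * 45 = 24.75 mm
d_ef = 24.75 + 1.0*7 = 31.75 mm

31.75 mm


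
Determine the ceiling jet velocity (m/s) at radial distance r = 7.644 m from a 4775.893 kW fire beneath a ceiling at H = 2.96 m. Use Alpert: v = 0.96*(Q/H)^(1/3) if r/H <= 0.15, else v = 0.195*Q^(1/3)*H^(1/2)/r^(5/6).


r/H = 7.644 / 2.96 = 2.5824
r/H > 0.15, so v = 0.195*Q^(1/3)*H^(1/2)/r^(5/6)
Q^(1/3) = 16.840
H^(1/2) = 1.7205
r^(5/6) = 5.4463
v = 0.195 * 16.840 * 1.7205 / 5.4463 = 1.0374 m/s

1.0374 m/s


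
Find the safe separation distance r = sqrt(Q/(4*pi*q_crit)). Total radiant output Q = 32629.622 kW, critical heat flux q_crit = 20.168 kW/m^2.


4*pi*q_crit = 253.44
Q/(4*pi*q_crit) = 128.75
r = sqrt(128.75) = 11.347 m

11.347 m


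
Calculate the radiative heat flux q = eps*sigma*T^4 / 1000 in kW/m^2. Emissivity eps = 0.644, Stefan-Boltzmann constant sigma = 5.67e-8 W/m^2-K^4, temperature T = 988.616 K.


T^4 = 9.5524e+11
q = 0.644 * 5.67e-8 * 9.5524e+11 / 1000 = 34.880 kW/m^2

34.880 kW/m^2


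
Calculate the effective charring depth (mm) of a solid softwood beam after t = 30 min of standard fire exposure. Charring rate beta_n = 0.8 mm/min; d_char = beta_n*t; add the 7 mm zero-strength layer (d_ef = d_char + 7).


d_char = 0.8 * 30 = 24 mm
d_ef = 24 + 1.0*7 = 31 mm

31 mm


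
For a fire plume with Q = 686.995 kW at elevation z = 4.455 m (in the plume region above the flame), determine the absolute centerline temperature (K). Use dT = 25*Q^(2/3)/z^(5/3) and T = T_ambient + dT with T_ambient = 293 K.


Q^(2/3) = 77.858
z^(5/3) = 12.062
dT = 25 * 77.858 / 12.062 = 161.37 K
T = 293 + 161.37 = 454.37 K

454.37 K


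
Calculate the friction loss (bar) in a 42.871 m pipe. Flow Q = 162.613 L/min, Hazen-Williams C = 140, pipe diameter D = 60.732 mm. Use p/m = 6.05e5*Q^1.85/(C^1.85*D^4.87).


Q^1.85 = 12321
C^1.85 = 9339.8
D^4.87 = 4.8444e+08
p/m = 0.0016474 bar/m
p_total = 0.0016474 * 42.871 = 0.070628 bar

0.070628 bar


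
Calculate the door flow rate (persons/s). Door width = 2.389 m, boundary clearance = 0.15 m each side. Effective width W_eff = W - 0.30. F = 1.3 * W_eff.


W_eff = 2.389 - 0.30 = 2.089 m
F = 1.3 * 2.089 = 2.7157 persons/s

2.7157 persons/s


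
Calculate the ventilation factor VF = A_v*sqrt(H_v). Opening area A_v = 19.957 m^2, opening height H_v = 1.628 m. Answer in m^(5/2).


sqrt(H_v) = 1.2759
VF = 19.957 * 1.2759 = 25.464 m^(5/2)

25.464 m^(5/2)


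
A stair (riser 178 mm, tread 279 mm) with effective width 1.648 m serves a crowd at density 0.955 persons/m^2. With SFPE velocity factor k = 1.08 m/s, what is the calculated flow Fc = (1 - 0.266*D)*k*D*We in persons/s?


1 - 0.266*D = 1 - 0.266*0.955 = 0.74597
Fs = 0.74597 * 1.08 * 0.955 = 0.76939 persons/(s*m)
Fc = 0.76939 * 1.648 = 1.2680 persons/s

1.2680 persons/s


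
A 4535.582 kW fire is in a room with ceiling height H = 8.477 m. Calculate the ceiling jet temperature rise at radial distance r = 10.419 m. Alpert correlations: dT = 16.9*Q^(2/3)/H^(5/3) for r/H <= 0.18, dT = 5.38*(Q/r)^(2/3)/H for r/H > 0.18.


r/H = 10.419 / 8.477 = 1.2291
r/H > 0.18, so dT = 5.38*(Q/r)^(2/3)/H
Q/r = 435.32
(Q/r)^(2/3) = 57.439
dT = 5.38 * 57.439 / 8.477 = 36.454 K

36.454 K


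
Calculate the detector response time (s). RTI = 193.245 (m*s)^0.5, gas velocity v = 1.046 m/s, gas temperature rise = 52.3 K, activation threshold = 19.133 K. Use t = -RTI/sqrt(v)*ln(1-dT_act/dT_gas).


dT_act/dT_gas = 0.36583
ln(1 - 0.36583) = -0.45544
t = -193.245 / sqrt(1.046) * -0.45544 = 86.055 s

86.055 s


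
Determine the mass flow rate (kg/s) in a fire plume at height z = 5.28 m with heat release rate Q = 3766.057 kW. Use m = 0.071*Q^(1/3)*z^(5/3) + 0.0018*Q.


Q^(1/3) = 15.558
z^(5/3) = 16.010
First term = 0.071 * 15.558 * 16.010 = 17.685
Second term = 0.0018 * 3766.057 = 6.7789
m = 24.464 kg/s

24.464 kg/s


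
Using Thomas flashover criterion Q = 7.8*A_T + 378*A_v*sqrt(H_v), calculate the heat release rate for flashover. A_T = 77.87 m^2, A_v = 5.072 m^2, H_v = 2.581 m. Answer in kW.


7.8*A_T = 607.386
sqrt(H_v) = 1.6065
378*A_v*sqrt(H_v) = 3080.1
Q = 607.386 + 3080.1 = 3687.5 kW

3687.5 kW


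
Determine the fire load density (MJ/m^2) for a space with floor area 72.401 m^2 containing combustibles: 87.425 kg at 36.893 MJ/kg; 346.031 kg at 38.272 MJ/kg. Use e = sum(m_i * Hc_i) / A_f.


Total energy = 87.425*36.893 + 346.031*38.272
= 3225.371 + 13243.30
= 16468.67 MJ
e = 16468.67 / 72.401 = 227.46 MJ/m^2

227.46 MJ/m^2


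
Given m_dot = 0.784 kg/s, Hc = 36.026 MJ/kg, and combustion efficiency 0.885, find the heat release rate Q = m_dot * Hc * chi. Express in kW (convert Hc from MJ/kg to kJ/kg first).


Hc = 36.026 MJ/kg = 36.026 * 1000 kJ/kg = 36026 kJ/kg
Q = 0.784 kg/s * 36026 kJ/kg * 0.885 = 24996 kW

24996 kW


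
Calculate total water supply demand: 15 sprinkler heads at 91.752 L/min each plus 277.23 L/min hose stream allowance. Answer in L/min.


Sprinkler demand = 15 * 91.752 = 1376.28 L/min
Total = 1376.28 + 277.23 = 1653.51 L/min

1653.51 L/min


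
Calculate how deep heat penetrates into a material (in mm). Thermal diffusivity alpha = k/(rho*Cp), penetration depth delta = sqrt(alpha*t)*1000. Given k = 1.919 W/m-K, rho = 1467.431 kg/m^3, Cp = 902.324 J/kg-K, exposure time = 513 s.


alpha = 1.919 / (1467.431 * 902.324) = 1.4493e-06 m^2/s
alpha * t = 0.00074348
delta = sqrt(0.00074348) * 1000 = 27.267 mm

27.267 mm


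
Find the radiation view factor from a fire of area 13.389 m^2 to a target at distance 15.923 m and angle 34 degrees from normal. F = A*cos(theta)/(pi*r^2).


cos(34 deg) = 0.82904
pi*r^2 = 796.53
F = 13.389 * 0.82904 / 796.53 = 0.013936

0.013936


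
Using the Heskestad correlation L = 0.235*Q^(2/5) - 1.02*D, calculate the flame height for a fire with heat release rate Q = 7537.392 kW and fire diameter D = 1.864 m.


Q^(2/5) = 35.554
0.235 * Q^(2/5) = 8.3552
1.02 * D = 1.9013
L = 6.4539 m

6.4539 m


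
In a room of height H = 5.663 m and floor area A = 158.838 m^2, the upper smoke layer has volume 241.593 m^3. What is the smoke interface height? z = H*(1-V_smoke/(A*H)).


V/(A*H) = 0.26859
1 - 0.26859 = 0.73141
z = 5.663 * 0.73141 = 4.1420 m

4.1420 m


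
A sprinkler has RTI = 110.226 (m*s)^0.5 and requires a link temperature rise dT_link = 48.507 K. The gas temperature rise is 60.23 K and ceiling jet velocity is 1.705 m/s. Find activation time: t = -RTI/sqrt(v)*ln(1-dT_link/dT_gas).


dT_link/dT_gas = 0.80536
ln(1 - 0.80536) = -1.6366
t = -110.226 / sqrt(1.705) * -1.6366 = 138.16 s

138.16 s


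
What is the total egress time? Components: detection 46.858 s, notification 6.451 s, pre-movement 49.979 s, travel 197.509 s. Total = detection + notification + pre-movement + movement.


Total = 46.858 + 6.451 + 49.979 + 197.509 = 300.797 s

300.797 s


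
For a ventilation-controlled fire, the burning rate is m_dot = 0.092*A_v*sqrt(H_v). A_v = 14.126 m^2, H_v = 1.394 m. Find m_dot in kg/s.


sqrt(H_v) = 1.1807
m_dot = 0.092 * 14.126 * 1.1807 = 1.5344 kg/s

1.5344 kg/s


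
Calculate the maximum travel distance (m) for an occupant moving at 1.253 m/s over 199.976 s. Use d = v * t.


d = 1.253 * 199.976 = 250.57 m

250.57 m


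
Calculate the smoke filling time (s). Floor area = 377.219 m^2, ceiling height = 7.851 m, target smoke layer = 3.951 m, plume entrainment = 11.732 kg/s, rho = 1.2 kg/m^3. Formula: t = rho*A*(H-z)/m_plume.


H - z = 3.9 m
t = 1.2 * 377.219 * 3.9 / 11.732 = 150.48 s

150.48 s


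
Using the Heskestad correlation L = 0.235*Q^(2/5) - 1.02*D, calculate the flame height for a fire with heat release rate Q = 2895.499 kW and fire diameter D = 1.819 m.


Q^(2/5) = 24.249
0.235 * Q^(2/5) = 5.6985
1.02 * D = 1.8554
L = 3.8431 m

3.8431 m


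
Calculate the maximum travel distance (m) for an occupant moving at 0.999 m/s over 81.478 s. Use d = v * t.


d = 0.999 * 81.478 = 81.397 m

81.397 m


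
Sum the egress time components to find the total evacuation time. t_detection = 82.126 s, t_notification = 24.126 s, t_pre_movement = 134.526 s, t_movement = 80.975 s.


Total = 82.126 + 24.126 + 134.526 + 80.975 = 321.753 s

321.753 s


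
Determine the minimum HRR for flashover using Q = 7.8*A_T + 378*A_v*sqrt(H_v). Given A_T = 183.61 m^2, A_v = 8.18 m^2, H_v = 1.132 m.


7.8*A_T = 1432.158
sqrt(H_v) = 1.0640
378*A_v*sqrt(H_v) = 3289.8
Q = 1432.158 + 3289.8 = 4721.9 kW

4721.9 kW


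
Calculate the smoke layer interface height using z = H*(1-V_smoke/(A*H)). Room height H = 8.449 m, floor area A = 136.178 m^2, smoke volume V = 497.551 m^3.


V/(A*H) = 0.43244
1 - 0.43244 = 0.56756
z = 8.449 * 0.56756 = 4.7953 m

4.7953 m


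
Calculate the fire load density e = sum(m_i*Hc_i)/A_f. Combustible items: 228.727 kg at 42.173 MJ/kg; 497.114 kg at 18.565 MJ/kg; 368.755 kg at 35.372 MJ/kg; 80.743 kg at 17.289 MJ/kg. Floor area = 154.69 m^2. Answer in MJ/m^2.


Total energy = 228.727*42.173 + 497.114*18.565 + 368.755*35.372 + 80.743*17.289
= 9646.104 + 9228.921 + 13043.60 + 1395.966
= 33314.59 MJ
e = 33314.59 / 154.69 = 215.36 MJ/m^2

215.36 MJ/m^2


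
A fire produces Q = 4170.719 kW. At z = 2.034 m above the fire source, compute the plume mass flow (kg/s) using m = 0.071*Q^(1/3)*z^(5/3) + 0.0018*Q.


Q^(1/3) = 16.097
z^(5/3) = 3.2653
First term = 0.071 * 16.097 * 3.2653 = 3.7318
Second term = 0.0018 * 4170.719 = 7.5073
m = 11.239 kg/s

11.239 kg/s


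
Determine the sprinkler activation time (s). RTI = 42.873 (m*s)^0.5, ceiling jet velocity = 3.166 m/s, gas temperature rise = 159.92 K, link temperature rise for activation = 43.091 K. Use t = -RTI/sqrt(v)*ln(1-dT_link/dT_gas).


dT_link/dT_gas = 0.26945
ln(1 - 0.26945) = -0.31396
t = -42.873 / sqrt(3.166) * -0.31396 = 7.5649 s

7.5649 s


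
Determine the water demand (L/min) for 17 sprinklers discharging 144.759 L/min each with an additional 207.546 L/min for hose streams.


Sprinkler demand = 17 * 144.759 = 2460.903 L/min
Total = 2460.903 + 207.546 = 2668.449 L/min

2668.449 L/min


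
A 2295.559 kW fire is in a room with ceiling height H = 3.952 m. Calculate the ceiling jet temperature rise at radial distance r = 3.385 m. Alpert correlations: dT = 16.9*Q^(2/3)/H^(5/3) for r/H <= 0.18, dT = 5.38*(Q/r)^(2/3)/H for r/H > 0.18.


r/H = 3.385 / 3.952 = 0.85653
r/H > 0.18, so dT = 5.38*(Q/r)^(2/3)/H
Q/r = 678.16
(Q/r)^(2/3) = 77.189
dT = 5.38 * 77.189 / 3.952 = 105.08 K

105.08 K


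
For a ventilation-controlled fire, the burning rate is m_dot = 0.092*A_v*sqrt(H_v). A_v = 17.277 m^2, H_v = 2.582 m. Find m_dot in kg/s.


sqrt(H_v) = 1.6069
m_dot = 0.092 * 17.277 * 1.6069 = 2.5541 kg/s

2.5541 kg/s


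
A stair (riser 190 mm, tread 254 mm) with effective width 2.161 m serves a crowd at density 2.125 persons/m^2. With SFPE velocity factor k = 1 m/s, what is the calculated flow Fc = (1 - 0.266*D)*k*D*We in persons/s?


1 - 0.266*D = 1 - 0.266*2.125 = 0.43475
Fs = 0.43475 * 1 * 2.125 = 0.92384 persons/(s*m)
Fc = 0.92384 * 2.161 = 1.9964 persons/s

1.9964 persons/s


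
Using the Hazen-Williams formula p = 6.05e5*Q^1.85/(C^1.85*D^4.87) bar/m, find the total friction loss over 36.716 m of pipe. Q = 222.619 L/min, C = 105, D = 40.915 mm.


Q^1.85 = 22029
C^1.85 = 5485.3
D^4.87 = 7.0773e+07
p/m = 0.034330 bar/m
p_total = 0.034330 * 36.716 = 1.2605 bar

1.2605 bar


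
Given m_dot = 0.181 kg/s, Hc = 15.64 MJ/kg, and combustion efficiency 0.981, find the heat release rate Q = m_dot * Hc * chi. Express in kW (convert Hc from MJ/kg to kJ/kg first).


Hc = 15.64 MJ/kg = 15.64 * 1000 kJ/kg = 15640 kJ/kg
Q = 0.181 kg/s * 15640 kJ/kg * 0.981 = 2777.1 kW

2777.1 kW


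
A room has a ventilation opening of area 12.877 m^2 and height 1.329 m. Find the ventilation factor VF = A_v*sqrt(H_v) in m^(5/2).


sqrt(H_v) = 1.1528
VF = 12.877 * 1.1528 = 14.845 m^(5/2)

14.845 m^(5/2)


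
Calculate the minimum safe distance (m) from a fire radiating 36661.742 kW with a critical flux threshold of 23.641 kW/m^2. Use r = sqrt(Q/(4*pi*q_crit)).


4*pi*q_crit = 297.08
Q/(4*pi*q_crit) = 123.41
r = sqrt(123.41) = 11.109 m

11.109 m


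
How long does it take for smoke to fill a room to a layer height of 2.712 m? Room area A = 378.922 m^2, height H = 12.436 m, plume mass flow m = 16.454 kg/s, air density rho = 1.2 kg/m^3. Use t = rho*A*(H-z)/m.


H - z = 9.724 m
t = 1.2 * 378.922 * 9.724 / 16.454 = 268.72 s

268.72 s


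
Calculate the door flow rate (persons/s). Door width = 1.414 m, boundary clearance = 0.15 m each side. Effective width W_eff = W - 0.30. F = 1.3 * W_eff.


W_eff = 1.414 - 0.30 = 1.114 m
F = 1.3 * 1.114 = 1.4482 persons/s

1.4482 persons/s


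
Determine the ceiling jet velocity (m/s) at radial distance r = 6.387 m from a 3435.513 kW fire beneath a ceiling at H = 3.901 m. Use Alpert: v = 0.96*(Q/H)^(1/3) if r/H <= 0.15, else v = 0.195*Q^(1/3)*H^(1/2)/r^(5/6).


r/H = 6.387 / 3.901 = 1.6373
r/H > 0.15, so v = 0.195*Q^(1/3)*H^(1/2)/r^(5/6)
Q^(1/3) = 15.089
H^(1/2) = 1.9751
r^(5/6) = 4.6890
v = 0.195 * 15.089 * 1.9751 / 4.6890 = 1.2394 m/s

1.2394 m/s


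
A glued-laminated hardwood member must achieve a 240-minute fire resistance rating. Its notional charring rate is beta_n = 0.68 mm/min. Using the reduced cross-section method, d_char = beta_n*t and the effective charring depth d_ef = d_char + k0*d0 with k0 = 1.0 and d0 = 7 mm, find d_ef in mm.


d_char = 0.68 * 240 = 163.2 mm
d_ef = 163.2 + 1.0*7 = 170.2 mm

170.2 mm


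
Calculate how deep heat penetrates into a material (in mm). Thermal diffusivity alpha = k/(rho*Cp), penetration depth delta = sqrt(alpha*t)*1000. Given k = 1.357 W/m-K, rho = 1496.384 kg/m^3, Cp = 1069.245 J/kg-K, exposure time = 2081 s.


alpha = 1.357 / (1496.384 * 1069.245) = 8.4812e-07 m^2/s
alpha * t = 0.0017649
delta = sqrt(0.0017649) * 1000 = 42.011 mm

42.011 mm


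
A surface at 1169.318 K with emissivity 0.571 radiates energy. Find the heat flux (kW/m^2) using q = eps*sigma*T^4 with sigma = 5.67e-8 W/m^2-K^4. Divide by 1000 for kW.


T^4 = 1.8695e+12
q = 0.571 * 5.67e-8 * 1.8695e+12 / 1000 = 60.527 kW/m^2

60.527 kW/m^2


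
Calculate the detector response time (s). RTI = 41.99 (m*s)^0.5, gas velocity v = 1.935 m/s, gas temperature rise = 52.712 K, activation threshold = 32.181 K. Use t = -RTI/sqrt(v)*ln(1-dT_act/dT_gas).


dT_act/dT_gas = 0.61051
ln(1 - 0.61051) = -0.94291
t = -41.99 / sqrt(1.935) * -0.94291 = 28.463 s

28.463 s


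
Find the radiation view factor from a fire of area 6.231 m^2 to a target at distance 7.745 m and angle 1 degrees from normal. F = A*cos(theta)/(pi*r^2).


cos(1 deg) = 0.99985
pi*r^2 = 188.45
F = 6.231 * 0.99985 / 188.45 = 0.033060

0.033060


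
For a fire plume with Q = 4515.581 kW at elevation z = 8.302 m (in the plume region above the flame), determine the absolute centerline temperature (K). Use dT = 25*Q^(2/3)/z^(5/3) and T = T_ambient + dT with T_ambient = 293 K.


Q^(2/3) = 273.20
z^(5/3) = 34.039
dT = 25 * 273.20 / 34.039 = 200.65 K
T = 293 + 200.65 = 493.65 K

493.65 K


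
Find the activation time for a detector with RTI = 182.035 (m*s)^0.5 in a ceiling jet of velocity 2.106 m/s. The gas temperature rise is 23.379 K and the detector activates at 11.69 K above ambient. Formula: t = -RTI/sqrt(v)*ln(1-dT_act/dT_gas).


dT_act/dT_gas = 0.50002
ln(1 - 0.50002) = -0.69319
t = -182.035 / sqrt(2.106) * -0.69319 = 86.952 s

86.952 s


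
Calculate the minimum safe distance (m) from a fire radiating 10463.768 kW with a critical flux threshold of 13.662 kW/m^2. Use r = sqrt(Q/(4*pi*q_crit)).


4*pi*q_crit = 171.68
Q/(4*pi*q_crit) = 60.949
r = sqrt(60.949) = 7.8070 m

7.8070 m


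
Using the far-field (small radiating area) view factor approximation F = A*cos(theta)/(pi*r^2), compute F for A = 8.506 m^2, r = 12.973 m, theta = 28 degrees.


cos(28 deg) = 0.88295
pi*r^2 = 528.73
F = 8.506 * 0.88295 / 528.73 = 0.014205

0.014205


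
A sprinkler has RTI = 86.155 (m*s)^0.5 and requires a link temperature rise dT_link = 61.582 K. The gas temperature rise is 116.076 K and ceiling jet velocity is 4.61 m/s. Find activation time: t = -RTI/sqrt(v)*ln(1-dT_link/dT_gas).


dT_link/dT_gas = 0.53053
ln(1 - 0.53053) = -0.75615
t = -86.155 / sqrt(4.61) * -0.75615 = 30.342 s

30.342 s


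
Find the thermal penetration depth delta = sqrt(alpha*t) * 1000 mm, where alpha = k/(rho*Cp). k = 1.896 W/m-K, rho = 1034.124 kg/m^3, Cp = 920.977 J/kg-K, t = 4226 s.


alpha = 1.896 / (1034.124 * 920.977) = 1.9908e-06 m^2/s
alpha * t = 0.0084129
delta = sqrt(0.0084129) * 1000 = 91.722 mm

91.722 mm


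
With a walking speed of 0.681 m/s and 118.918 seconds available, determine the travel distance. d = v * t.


d = 0.681 * 118.918 = 80.983 m

80.983 m


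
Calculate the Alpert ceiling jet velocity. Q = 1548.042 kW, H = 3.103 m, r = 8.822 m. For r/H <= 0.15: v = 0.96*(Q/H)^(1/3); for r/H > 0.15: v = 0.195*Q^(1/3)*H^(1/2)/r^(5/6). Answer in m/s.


r/H = 8.822 / 3.103 = 2.8431
r/H > 0.15, so v = 0.195*Q^(1/3)*H^(1/2)/r^(5/6)
Q^(1/3) = 11.568
H^(1/2) = 1.7615
r^(5/6) = 6.1372
v = 0.195 * 11.568 * 1.7615 / 6.1372 = 0.64746 m/s

0.64746 m/s


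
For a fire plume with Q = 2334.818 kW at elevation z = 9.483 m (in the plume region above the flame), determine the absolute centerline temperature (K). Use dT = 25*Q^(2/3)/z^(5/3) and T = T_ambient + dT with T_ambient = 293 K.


Q^(2/3) = 176.00
z^(5/3) = 42.486
dT = 25 * 176.00 / 42.486 = 103.56 K
T = 293 + 103.56 = 396.56 K

396.56 K


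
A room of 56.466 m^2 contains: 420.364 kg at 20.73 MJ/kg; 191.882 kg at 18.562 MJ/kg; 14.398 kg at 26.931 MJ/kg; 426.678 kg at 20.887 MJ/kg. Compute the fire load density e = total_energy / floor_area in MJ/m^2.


Total energy = 420.364*20.73 + 191.882*18.562 + 14.398*26.931 + 426.678*20.887
= 8714.146 + 3561.714 + 387.7525 + 8912.023
= 21575.64 MJ
e = 21575.64 / 56.466 = 382.10 MJ/m^2

382.10 MJ/m^2


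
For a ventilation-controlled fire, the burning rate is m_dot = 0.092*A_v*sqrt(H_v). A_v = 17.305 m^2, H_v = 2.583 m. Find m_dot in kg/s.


sqrt(H_v) = 1.6072
m_dot = 0.092 * 17.305 * 1.6072 = 2.5587 kg/s

2.5587 kg/s


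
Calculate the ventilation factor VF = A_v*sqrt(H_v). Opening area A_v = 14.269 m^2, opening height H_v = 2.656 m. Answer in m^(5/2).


sqrt(H_v) = 1.6297
VF = 14.269 * 1.6297 = 23.255 m^(5/2)

23.255 m^(5/2)


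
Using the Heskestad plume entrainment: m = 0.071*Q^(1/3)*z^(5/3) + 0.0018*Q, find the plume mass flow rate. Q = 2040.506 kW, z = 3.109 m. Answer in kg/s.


Q^(1/3) = 12.684
z^(5/3) = 6.6227
First term = 0.071 * 12.684 * 6.6227 = 5.9640
Second term = 0.0018 * 2040.506 = 3.6729
m = 9.6369 kg/s

9.6369 kg/s


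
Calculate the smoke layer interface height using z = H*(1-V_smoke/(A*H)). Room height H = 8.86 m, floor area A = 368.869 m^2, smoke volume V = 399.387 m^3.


V/(A*H) = 0.12220
1 - 0.12220 = 0.87780
z = 8.86 * 0.87780 = 7.7773 m

7.7773 m


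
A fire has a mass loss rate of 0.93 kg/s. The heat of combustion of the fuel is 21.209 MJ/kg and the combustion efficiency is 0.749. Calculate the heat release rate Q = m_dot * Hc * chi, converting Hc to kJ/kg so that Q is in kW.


Hc = 21.209 MJ/kg = 21.209 * 1000 kJ/kg = 21209 kJ/kg
Q = 0.93 kg/s * 21209 kJ/kg * 0.749 = 14774 kW

14774 kW


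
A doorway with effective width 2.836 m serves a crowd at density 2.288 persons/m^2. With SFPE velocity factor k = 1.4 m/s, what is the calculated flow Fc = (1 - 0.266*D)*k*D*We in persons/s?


1 - 0.266*D = 1 - 0.266*2.288 = 0.39139
Fs = 0.39139 * 1.4 * 2.288 = 1.2537 persons/(s*m)
Fc = 1.2537 * 2.836 = 3.5555 persons/s

3.5555 persons/s
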